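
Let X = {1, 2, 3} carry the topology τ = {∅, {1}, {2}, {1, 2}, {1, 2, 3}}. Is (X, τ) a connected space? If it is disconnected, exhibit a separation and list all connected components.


(X, τ) is connected.

Find clopen sets (U ∈ τ with X ∖ U ∈ τ):
  U = ∅, X ∖ U = {1, 2, 3} — both open, so U is clopen.
  U = {1, 2, 3}, X ∖ U = ∅ — both open, so U is clopen.
Only trivial clopens (∅ and X) exist, so (X, τ) is connected.
Compute connected components by grouping points that agree on all clopens:
  component: {1, 2, 3}


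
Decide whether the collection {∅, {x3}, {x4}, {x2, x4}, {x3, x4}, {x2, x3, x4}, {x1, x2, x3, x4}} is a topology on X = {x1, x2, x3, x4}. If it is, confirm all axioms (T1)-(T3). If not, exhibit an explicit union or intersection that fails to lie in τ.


τ IS a topology on X.

Axiom (T1): ∅ ∈ τ? Yes; X ∈ τ? Yes.
Axiom (T2/T3): check pairwise unions and intersections of members of τ.
All pairwise intersections and unions checked — each lies in τ. Therefore τ satisfies (T1), (T2), (T3): it IS a topology on X.


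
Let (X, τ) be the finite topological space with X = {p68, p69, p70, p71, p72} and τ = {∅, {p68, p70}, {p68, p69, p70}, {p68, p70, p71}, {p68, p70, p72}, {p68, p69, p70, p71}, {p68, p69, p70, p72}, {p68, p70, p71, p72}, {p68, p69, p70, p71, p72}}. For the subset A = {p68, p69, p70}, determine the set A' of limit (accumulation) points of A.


A' = {p68, p69, p70, p71, p72}

For each x ∈ X, list the open sets U ∈ τ with x ∈ U, then check whether U ∩ (A ∖ {x}) ≠ ∅ for every such U.
  x = p68: opens ∋ x are {p68, p70}, {p68, p69, p70}, {p68, p70, p71}, {p68, p70, p72}, {p68, p69, p70, p71}, {p68, p69, p70, p72}, {p68, p70, p71, p72}, {p68, p69, p70, p71, p72}; each meets A ∖ {p68}, so x IS a limit point.
  x = p69: opens ∋ x are {p68, p69, p70}, {p68, p69, p70, p71}, {p68, p69, p70, p72}, {p68, p69, p70, p71, p72}; each meets A ∖ {p69}, so x IS a limit point.
  x = p70: opens ∋ x are {p68, p70}, {p68, p69, p70}, {p68, p70, p71}, {p68, p70, p72}, {p68, p69, p70, p71}, {p68, p69, p70, p72}, {p68, p70, p71, p72}, {p68, p69, p70, p71, p72}; each meets A ∖ {p70}, so x IS a limit point.
  x = p71: opens ∋ x are {p68, p70, p71}, {p68, p69, p70, p71}, {p68, p70, p71, p72}, {p68, p69, p70, p71, p72}; each meets A ∖ {p71}, so x IS a limit point.
  x = p72: opens ∋ x are {p68, p70, p72}, {p68, p69, p70, p72}, {p68, p70, p71, p72}, {p68, p69, p70, p71, p72}; each meets A ∖ {p72}, so x IS a limit point.
Collecting: A' = {p68, p69, p70, p71, p72}.


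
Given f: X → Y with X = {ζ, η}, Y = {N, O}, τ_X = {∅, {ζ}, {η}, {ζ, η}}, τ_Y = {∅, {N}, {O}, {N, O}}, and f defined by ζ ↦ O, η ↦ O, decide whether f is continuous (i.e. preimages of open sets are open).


f IS continuous.

Compute f^{-1}(U) for each U ∈ τ_Y:
  U = ∅: f^{-1}(U) = ∅ ∈ τ_X ✓.
  U = {N}: f^{-1}(U) = ∅ ∈ τ_X ✓.
  U = {O}: f^{-1}(U) = {ζ, η} ∈ τ_X ✓.
  U = {N, O}: f^{-1}(U) = {ζ, η} ∈ τ_X ✓.
Every preimage lies in τ_X, so f IS continuous.


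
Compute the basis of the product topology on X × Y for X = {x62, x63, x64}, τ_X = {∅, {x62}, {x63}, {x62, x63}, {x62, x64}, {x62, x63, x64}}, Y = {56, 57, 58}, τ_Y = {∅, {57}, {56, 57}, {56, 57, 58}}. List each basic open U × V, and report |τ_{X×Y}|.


Basis B = {∅ × ∅, {x62} × {57}, {x63} × {57}, {x62} × {56, 57}, {x62, x63} × {57}, {x62, x64} × {57}, {x63} × {56, 57}, {x62} × {56, 57, 58}, {x62, x63, x64} × {57}, {x63} × {56, 57, 58}, {x62, x63} × {56, 57}, {x62, x64} × {56, 57}, {x62, x63} × {56, 57, 58}, {x62, x64} × {56, 57, 58}, {x62, x63, x64} × {56, 57}, {x62, x63, x64} × {56, 57, 58}}; |τ_{X×Y}| = 40.

Enumerate products U × V with U ∈ τ_X, V ∈ τ_Y (deduplicated):
  ∅ × ∅ = {} (∅)
  {x62} × {57} = {(x62,57)}
  {x63} × {57} = {(x63,57)}
  {x62} × {56, 57} = {(x62,56), (x62,57)}
  {x62, x63} × {57} = {(x62,57), (x63,57)}
  {x62, x64} × {57} = {(x62,57), (x64,57)}
  {x63} × {56, 57} = {(x63,56), (x63,57)}
  {x62} × {56, 57, 58} = {(x62,56), (x62,57), (x62,58)}
  {x62, x63, x64} × {57} = {(x62,57), (x63,57), (x64,57)}
  {x63} × {56, 57, 58} = {(x63,56), (x63,57), (x63,58)}
  {x62, x63} × {56, 57} = {(x62,56), (x62,57), (x63,56), (x63,57)}
  {x62, x64} × {56, 57} = {(x62,56), (x62,57), (x64,56), (x64,57)}
  {x62, x63} × {56, 57, 58} = {(x62,56), (x62,57), (x62,58), (x63,56), (x63,57), (x63,58)}
  {x62, x64} × {56, 57, 58} = {(x62,56), (x62,57), (x62,58), (x64,56), (x64,57), (x64,58)}
  {x62, x63, x64} × {56, 57} = {(x62,56), (x62,57), (x63,56), (x63,57), (x64,56), (x64,57)}
  {x62, x63, x64} × {56, 57, 58} = {(x62,56), (x62,57), (x62,58), (x63,56), (x63,57), (x63,58), (x64,56), (x64,57), (x64,58)}
These 16 distinct sets form the basis B.
Close under arbitrary unions to get τ_{X×Y}; counting gives |τ_{X×Y}| = 40.


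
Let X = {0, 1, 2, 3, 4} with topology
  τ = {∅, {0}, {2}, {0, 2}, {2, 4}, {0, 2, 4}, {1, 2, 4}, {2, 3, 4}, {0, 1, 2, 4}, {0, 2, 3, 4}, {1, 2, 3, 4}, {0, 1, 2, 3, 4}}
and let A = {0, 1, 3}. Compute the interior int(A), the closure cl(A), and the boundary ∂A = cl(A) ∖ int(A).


int(A) = {0}, cl(A) = {0, 1, 3}, ∂A = {1, 3}.

Closed sets in (X, τ) are complements of opens:
  closed(X, τ) = {∅, {0}, {1}, {3}, {0, 1}, {0, 3}, {1, 3}, {0, 1, 3}, {1, 3, 4}, {0, 1, 3, 4}, {1, 2, 3, 4}, {0, 1, 2, 3, 4}}.
int(A) = ⋃ {U ∈ τ : U ⊆ A}. Opens contained in A: ∅, {0}.
Taking the union of these: int(A) = {0}.
cl(A) = ⋂ {C closed : A ⊆ C}. Closed sets containing A: {0, 1, 3}, {0, 1, 3, 4}, {0, 1, 2, 3, 4}.
Intersecting these: cl(A) = {0, 1, 3}.
∂A = cl(A) ∖ int(A) = {0, 1, 3} ∖ {0} = {1, 3}.


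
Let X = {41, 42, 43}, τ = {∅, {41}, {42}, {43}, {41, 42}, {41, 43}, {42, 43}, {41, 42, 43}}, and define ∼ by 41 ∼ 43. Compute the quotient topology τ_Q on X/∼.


X/∼ = {[41=43], [42]}; |τ_Q| = 4.

Equivalence classes: [41=43], [42].
Quotient map π: X → X/∼ sends 41 ↦ [41=43], 42 ↦ [42], 43 ↦ [41=43].
For each subset V ⊆ X/∼, compute π^{-1}(V) ⊆ X and check whether π^{-1}(V) ∈ τ. V is open in τ_Q iff π^{-1}(V) ∈ τ.
  V = {}: π^{-1}(V) = ∅ ∈ τ ✓.
  V = {[41=43]}: π^{-1}(V) = {41, 43} ∈ τ ✓.
  V = {[42]}: π^{-1}(V) = {42} ∈ τ ✓.
  V = {[41=43], [42]}: π^{-1}(V) = {41, 42, 43} ∈ τ ✓.
Open sets in the quotient: τ_Q = {{}, {[41=43]}, {[42]}, {[41=43], [42]}} (4 elements).


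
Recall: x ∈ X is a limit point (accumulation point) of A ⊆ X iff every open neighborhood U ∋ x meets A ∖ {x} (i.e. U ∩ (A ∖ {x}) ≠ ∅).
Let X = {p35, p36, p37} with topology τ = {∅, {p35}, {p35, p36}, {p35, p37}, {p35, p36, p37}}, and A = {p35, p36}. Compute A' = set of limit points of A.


A' = {p36, p37}

For each x ∈ X, list the open sets U ∈ τ with x ∈ U, then check whether U ∩ (A ∖ {x}) ≠ ∅ for every such U.
  x = p35: open {p35} ∋ x has {p35} ∩ (A ∖ {p35}) = ∅, so x is NOT a limit point.
  x = p36: opens ∋ x are {p35, p36}, {p35, p36, p37}; each meets A ∖ {p36}, so x IS a limit point.
  x = p37: opens ∋ x are {p35, p37}, {p35, p36, p37}; each meets A ∖ {p37}, so x IS a limit point.
Collecting: A' = {p36, p37}.


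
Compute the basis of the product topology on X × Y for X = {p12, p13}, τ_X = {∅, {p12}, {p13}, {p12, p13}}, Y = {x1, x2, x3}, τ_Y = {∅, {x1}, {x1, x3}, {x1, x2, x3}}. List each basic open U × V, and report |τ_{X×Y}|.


Basis B = {∅ × ∅, {p12} × {x1}, {p13} × {x1}, {p12} × {x1, x3}, {p12, p13} × {x1}, {p13} × {x1, x3}, {p12} × {x1, x2, x3}, {p13} × {x1, x2, x3}, {p12, p13} × {x1, x3}, {p12, p13} × {x1, x2, x3}}; |τ_{X×Y}| = 16.

Enumerate products U × V with U ∈ τ_X, V ∈ τ_Y (deduplicated):
  ∅ × ∅ = {} (∅)
  {p12} × {x1} = {(p12,x1)}
  {p13} × {x1} = {(p13,x1)}
  {p12} × {x1, x3} = {(p12,x1), (p12,x3)}
  {p12, p13} × {x1} = {(p12,x1), (p13,x1)}
  {p13} × {x1, x3} = {(p13,x1), (p13,x3)}
  {p12} × {x1, x2, x3} = {(p12,x1), (p12,x2), (p12,x3)}
  {p13} × {x1, x2, x3} = {(p13,x1), (p13,x2), (p13,x3)}
  {p12, p13} × {x1, x3} = {(p12,x1), (p12,x3), (p13,x1), (p13,x3)}
  {p12, p13} × {x1, x2, x3} = {(p12,x1), (p12,x2), (p12,x3), (p13,x1), (p13,x2), (p13,x3)}
These 10 distinct sets form the basis B.
Close under arbitrary unions to get τ_{X×Y}; counting gives |τ_{X×Y}| = 16.


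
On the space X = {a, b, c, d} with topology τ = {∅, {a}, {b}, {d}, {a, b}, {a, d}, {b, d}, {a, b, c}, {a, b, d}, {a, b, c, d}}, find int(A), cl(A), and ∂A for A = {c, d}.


int(A) = {d}, cl(A) = {c, d}, ∂A = {c}.

Closed sets in (X, τ) are complements of opens:
  closed(X, τ) = {∅, {c}, {d}, {a, c}, {b, c}, {c, d}, {a, b, c}, {a, c, d}, {b, c, d}, {a, b, c, d}}.
int(A) = ⋃ {U ∈ τ : U ⊆ A}. Opens contained in A: ∅, {d}.
Taking the union of these: int(A) = {d}.
cl(A) = ⋂ {C closed : A ⊆ C}. Closed sets containing A: {c, d}, {a, c, d}, {b, c, d}, {a, b, c, d}.
Intersecting these: cl(A) = {c, d}.
∂A = cl(A) ∖ int(A) = {c, d} ∖ {d} = {c}.


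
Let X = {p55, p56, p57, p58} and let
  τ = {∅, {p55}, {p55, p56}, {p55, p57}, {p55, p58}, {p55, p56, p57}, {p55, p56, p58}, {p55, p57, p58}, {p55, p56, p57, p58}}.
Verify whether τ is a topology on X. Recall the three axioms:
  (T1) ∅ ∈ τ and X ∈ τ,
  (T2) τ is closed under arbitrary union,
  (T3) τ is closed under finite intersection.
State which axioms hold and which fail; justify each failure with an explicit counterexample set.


τ IS a topology on X.

Axiom (T1): ∅ ∈ τ? Yes; X ∈ τ? Yes.
Axiom (T2/T3): check pairwise unions and intersections of members of τ.
All pairwise intersections and unions checked — each lies in τ. Therefore τ satisfies (T1), (T2), (T3): it IS a topology on X.


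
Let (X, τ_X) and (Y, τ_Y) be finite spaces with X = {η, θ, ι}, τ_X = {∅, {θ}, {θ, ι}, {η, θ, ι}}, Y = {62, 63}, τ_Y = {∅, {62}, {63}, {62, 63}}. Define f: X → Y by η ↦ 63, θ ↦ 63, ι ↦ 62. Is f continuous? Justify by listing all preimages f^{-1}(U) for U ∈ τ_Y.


f is NOT continuous.

Compute f^{-1}(U) for each U ∈ τ_Y:
  U = ∅: f^{-1}(U) = ∅ ∈ τ_X ✓.
  U = {62}: f^{-1}(U) = {ι} ∉ τ_X ✗.
  U = {63}: f^{-1}(U) = {η, θ} ∉ τ_X ✗.
  U = {62, 63}: f^{-1}(U) = {η, θ, ι} ∈ τ_X ✓.
Found U = {62} with f^{-1}(U) = {ι} not in τ_X. Therefore f is NOT continuous.


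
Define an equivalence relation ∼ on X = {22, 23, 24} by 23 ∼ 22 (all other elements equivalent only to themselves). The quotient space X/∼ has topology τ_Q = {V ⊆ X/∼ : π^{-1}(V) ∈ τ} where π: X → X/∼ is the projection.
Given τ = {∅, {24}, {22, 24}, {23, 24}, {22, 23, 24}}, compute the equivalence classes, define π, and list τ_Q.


X/∼ = {[22=23], [24]}; |τ_Q| = 3.

Equivalence classes: [22=23], [24].
Quotient map π: X → X/∼ sends 22 ↦ [22=23], 23 ↦ [22=23], 24 ↦ [24].
For each subset V ⊆ X/∼, compute π^{-1}(V) ⊆ X and check whether π^{-1}(V) ∈ τ. V is open in τ_Q iff π^{-1}(V) ∈ τ.
  V = {}: π^{-1}(V) = ∅ ∈ τ ✓.
  V = {[22=23]}: π^{-1}(V) = {22, 23} ∉ τ ✗.
  V = {[24]}: π^{-1}(V) = {24} ∈ τ ✓.
  V = {[22=23], [24]}: π^{-1}(V) = {22, 23, 24} ∈ τ ✓.
Open sets in the quotient: τ_Q = {{}, {[24]}, {[22=23], [24]}} (3 elements).


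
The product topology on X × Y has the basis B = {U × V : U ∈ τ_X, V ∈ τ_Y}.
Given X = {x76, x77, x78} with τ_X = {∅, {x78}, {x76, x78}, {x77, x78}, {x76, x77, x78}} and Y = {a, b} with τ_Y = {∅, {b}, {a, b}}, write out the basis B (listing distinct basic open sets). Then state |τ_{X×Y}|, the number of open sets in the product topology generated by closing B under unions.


Basis B = {∅ × ∅, {x78} × {b}, {x76, x78} × {b}, {x77, x78} × {b}, {x78} × {a, b}, {x76, x77, x78} × {b}, {x76, x78} × {a, b}, {x77, x78} × {a, b}, {x76, x77, x78} × {a, b}}; |τ_{X×Y}| = 14.

Enumerate products U × V with U ∈ τ_X, V ∈ τ_Y (deduplicated):
  ∅ × ∅ = {} (∅)
  {x78} × {b} = {(x78,b)}
  {x76, x78} × {b} = {(x76,b), (x78,b)}
  {x77, x78} × {b} = {(x77,b), (x78,b)}
  {x78} × {a, b} = {(x78,a), (x78,b)}
  {x76, x77, x78} × {b} = {(x76,b), (x77,b), (x78,b)}
  {x76, x78} × {a, b} = {(x76,a), (x76,b), (x78,a), (x78,b)}
  {x77, x78} × {a, b} = {(x77,a), (x77,b), (x78,a), (x78,b)}
  {x76, x77, x78} × {a, b} = {(x76,a), (x76,b), (x77,a), (x77,b), (x78,a), (x78,b)}
These 9 distinct sets form the basis B.
Close under arbitrary unions to get τ_{X×Y}; counting gives |τ_{X×Y}| = 14.


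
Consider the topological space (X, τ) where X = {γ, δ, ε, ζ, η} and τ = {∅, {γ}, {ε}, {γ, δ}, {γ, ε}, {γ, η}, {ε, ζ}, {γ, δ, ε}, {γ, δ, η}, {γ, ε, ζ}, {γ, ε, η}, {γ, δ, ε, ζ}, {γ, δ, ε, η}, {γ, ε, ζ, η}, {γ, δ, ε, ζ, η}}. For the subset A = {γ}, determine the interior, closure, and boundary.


int(A) = {γ}, cl(A) = {γ, δ, η}, ∂A = {δ, η}.

Closed sets in (X, τ) are complements of opens:
  closed(X, τ) = {∅, {δ}, {ζ}, {η}, {δ, ζ}, {δ, η}, {ε, ζ}, {ζ, η}, {γ, δ, η}, {δ, ε, ζ}, {δ, ζ, η}, {ε, ζ, η}, {γ, δ, ζ, η}, {δ, ε, ζ, η}, {γ, δ, ε, ζ, η}}.
int(A) = ⋃ {U ∈ τ : U ⊆ A}. Opens contained in A: ∅, {γ}.
Taking the union of these: int(A) = {γ}.
cl(A) = ⋂ {C closed : A ⊆ C}. Closed sets containing A: {γ, δ, η}, {γ, δ, ζ, η}, {γ, δ, ε, ζ, η}.
Intersecting these: cl(A) = {γ, δ, η}.
∂A = cl(A) ∖ int(A) = {γ, δ, η} ∖ {γ} = {δ, η}.


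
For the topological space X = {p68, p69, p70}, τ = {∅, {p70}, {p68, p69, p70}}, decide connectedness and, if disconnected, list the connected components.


(X, τ) is connected.

Find clopen sets (U ∈ τ with X ∖ U ∈ τ):
  U = ∅, X ∖ U = {p68, p69, p70} — both open, so U is clopen.
  U = {p68, p69, p70}, X ∖ U = ∅ — both open, so U is clopen.
Only trivial clopens (∅ and X) exist, so (X, τ) is connected.
Compute connected components by grouping points that agree on all clopens:
  component: {p68, p69, p70}


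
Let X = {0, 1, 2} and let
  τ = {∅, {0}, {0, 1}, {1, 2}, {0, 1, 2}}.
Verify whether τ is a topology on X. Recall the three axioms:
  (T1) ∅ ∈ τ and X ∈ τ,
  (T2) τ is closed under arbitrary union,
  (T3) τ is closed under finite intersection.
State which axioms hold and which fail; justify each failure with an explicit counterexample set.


τ is NOT a topology on X.

Axiom (T1): ∅ ∈ τ? Yes; X ∈ τ? Yes.
Axiom (T2/T3): check pairwise unions and intersections of members of τ.
Counterexample for (T3): {0, 1} ∩ {1, 2} = {1} ∉ τ. Therefore τ is NOT a topology.


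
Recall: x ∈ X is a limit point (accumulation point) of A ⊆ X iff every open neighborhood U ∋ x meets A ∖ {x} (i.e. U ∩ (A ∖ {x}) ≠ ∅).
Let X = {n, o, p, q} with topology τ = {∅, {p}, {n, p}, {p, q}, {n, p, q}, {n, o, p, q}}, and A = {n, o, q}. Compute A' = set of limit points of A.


A' = {o}

For each x ∈ X, list the open sets U ∈ τ with x ∈ U, then check whether U ∩ (A ∖ {x}) ≠ ∅ for every such U.
  x = n: open {n, p} ∋ x has {n, p} ∩ (A ∖ {n}) = ∅, so x is NOT a limit point.
  x = o: opens ∋ x are {n, o, p, q}; each meets A ∖ {o}, so x IS a limit point.
  x = p: open {p} ∋ x has {p} ∩ (A ∖ {p}) = ∅, so x is NOT a limit point.
  x = q: open {p, q} ∋ x has {p, q} ∩ (A ∖ {q}) = ∅, so x is NOT a limit point.
Collecting: A' = {o}.


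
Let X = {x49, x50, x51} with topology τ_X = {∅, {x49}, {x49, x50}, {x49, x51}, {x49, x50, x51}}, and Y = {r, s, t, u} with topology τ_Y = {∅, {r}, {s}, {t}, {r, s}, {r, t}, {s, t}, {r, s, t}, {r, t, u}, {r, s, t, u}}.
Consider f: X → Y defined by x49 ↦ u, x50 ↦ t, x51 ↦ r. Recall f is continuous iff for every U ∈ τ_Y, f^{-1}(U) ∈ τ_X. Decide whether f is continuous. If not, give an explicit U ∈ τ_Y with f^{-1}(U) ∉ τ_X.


f is NOT continuous.

Compute f^{-1}(U) for each U ∈ τ_Y:
  U = ∅: f^{-1}(U) = ∅ ∈ τ_X ✓.
  U = {r}: f^{-1}(U) = {x51} ∉ τ_X ✗.
  U = {s}: f^{-1}(U) = ∅ ∈ τ_X ✓.
  U = {t}: f^{-1}(U) = {x50} ∉ τ_X ✗.
  U = {r, s}: f^{-1}(U) = {x51} ∉ τ_X ✗.
  U = {r, t}: f^{-1}(U) = {x50, x51} ∉ τ_X ✗.
  U = {s, t}: f^{-1}(U) = {x50} ∉ τ_X ✗.
  U = {r, s, t}: f^{-1}(U) = {x50, x51} ∉ τ_X ✗.
  U = {r, t, u}: f^{-1}(U) = {x49, x50, x51} ∈ τ_X ✓.
  U = {r, s, t, u}: f^{-1}(U) = {x49, x50, x51} ∈ τ_X ✓.
Found U = {r} with f^{-1}(U) = {x51} not in τ_X. Therefore f is NOT continuous.


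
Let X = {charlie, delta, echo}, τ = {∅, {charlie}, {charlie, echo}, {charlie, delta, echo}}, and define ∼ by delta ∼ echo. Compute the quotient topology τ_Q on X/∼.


X/∼ = {[charlie], [delta=echo]}; |τ_Q| = 3.

Equivalence classes: [charlie], [delta=echo].
Quotient map π: X → X/∼ sends charlie ↦ [charlie], delta ↦ [delta=echo], echo ↦ [delta=echo].
For each subset V ⊆ X/∼, compute π^{-1}(V) ⊆ X and check whether π^{-1}(V) ∈ τ. V is open in τ_Q iff π^{-1}(V) ∈ τ.
  V = {}: π^{-1}(V) = ∅ ∈ τ ✓.
  V = {[charlie]}: π^{-1}(V) = {charlie} ∈ τ ✓.
  V = {[delta=echo]}: π^{-1}(V) = {delta, echo} ∉ τ ✗.
  V = {[charlie], [delta=echo]}: π^{-1}(V) = {charlie, delta, echo} ∈ τ ✓.
Open sets in the quotient: τ_Q = {{}, {[charlie]}, {[charlie], [delta=echo]}} (3 elements).


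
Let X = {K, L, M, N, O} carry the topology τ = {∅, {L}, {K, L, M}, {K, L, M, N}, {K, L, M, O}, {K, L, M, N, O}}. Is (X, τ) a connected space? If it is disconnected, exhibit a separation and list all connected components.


(X, τ) is connected.

Find clopen sets (U ∈ τ with X ∖ U ∈ τ):
  U = ∅, X ∖ U = {K, L, M, N, O} — both open, so U is clopen.
  U = {K, L, M, N, O}, X ∖ U = ∅ — both open, so U is clopen.
Only trivial clopens (∅ and X) exist, so (X, τ) is connected.
Compute connected components by grouping points that agree on all clopens:
  component: {K, L, M, N, O}


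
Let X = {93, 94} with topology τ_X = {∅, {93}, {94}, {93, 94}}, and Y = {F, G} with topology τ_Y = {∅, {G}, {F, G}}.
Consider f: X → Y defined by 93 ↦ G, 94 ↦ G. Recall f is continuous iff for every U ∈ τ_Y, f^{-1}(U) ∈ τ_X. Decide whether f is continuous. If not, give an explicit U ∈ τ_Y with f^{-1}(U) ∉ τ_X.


f IS continuous.

Compute f^{-1}(U) for each U ∈ τ_Y:
  U = ∅: f^{-1}(U) = ∅ ∈ τ_X ✓.
  U = {G}: f^{-1}(U) = {93, 94} ∈ τ_X ✓.
  U = {F, G}: f^{-1}(U) = {93, 94} ∈ τ_X ✓.
Every preimage lies in τ_X, so f IS continuous.


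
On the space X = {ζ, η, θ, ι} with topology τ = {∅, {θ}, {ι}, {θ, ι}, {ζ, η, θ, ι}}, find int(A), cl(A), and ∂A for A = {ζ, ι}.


int(A) = {ι}, cl(A) = {ζ, η, ι}, ∂A = {ζ, η}.

Closed sets in (X, τ) are complements of opens:
  closed(X, τ) = {∅, {ζ, η}, {ζ, η, θ}, {ζ, η, ι}, {ζ, η, θ, ι}}.
int(A) = ⋃ {U ∈ τ : U ⊆ A}. Opens contained in A: ∅, {ι}.
Taking the union of these: int(A) = {ι}.
cl(A) = ⋂ {C closed : A ⊆ C}. Closed sets containing A: {ζ, η, ι}, {ζ, η, θ, ι}.
Intersecting these: cl(A) = {ζ, η, ι}.
∂A = cl(A) ∖ int(A) = {ζ, η, ι} ∖ {ι} = {ζ, η}.


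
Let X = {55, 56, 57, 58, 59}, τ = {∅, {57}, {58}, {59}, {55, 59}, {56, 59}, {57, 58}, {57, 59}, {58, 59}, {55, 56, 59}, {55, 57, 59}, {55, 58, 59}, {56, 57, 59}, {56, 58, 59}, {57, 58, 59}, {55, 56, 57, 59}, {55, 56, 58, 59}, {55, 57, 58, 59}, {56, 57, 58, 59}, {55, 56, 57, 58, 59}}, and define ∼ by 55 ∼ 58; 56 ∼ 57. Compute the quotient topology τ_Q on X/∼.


X/∼ = {[55=58], [56=57], [59]}; |τ_Q| = 5.

Equivalence classes: [55=58], [56=57], [59].
Quotient map π: X → X/∼ sends 55 ↦ [55=58], 56 ↦ [56=57], 57 ↦ [56=57], 58 ↦ [55=58], 59 ↦ [59].
For each subset V ⊆ X/∼, compute π^{-1}(V) ⊆ X and check whether π^{-1}(V) ∈ τ. V is open in τ_Q iff π^{-1}(V) ∈ τ.
  V = {}: π^{-1}(V) = ∅ ∈ τ ✓.
  V = {[55=58]}: π^{-1}(V) = {55, 58} ∉ τ ✗.
  V = {[56=57]}: π^{-1}(V) = {56, 57} ∉ τ ✗.
  V = {[55=58], [56=57]}: π^{-1}(V) = {55, 56, 57, 58} ∉ τ ✗.
  V = {[59]}: π^{-1}(V) = {59} ∈ τ ✓.
  V = {[55=58], [59]}: π^{-1}(V) = {55, 58, 59} ∈ τ ✓.
  V = {[56=57], [59]}: π^{-1}(V) = {56, 57, 59} ∈ τ ✓.
  V = {[55=58], [56=57], [59]}: π^{-1}(V) = {55, 56, 57, 58, 59} ∈ τ ✓.
Open sets in the quotient: τ_Q = {{}, {[59]}, {[55=58], [59]}, {[56=57], [59]}, {[55=58], [56=57], [59]}} (5 elements).


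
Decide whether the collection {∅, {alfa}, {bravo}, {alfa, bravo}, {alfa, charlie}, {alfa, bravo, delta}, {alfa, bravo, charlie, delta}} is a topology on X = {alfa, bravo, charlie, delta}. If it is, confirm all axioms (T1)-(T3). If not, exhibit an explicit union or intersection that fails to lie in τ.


τ is NOT a topology on X.

Axiom (T1): ∅ ∈ τ? Yes; X ∈ τ? Yes.
Axiom (T2/T3): check pairwise unions and intersections of members of τ.
Counterexample for (T2): {bravo} ∪ {alfa, charlie} = {alfa, bravo, charlie} ∉ τ. Therefore τ is NOT a topology.


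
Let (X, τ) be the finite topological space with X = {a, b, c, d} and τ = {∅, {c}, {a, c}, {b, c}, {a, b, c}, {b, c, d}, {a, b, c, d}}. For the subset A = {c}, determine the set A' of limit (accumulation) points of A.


A' = {a, b, d}

For each x ∈ X, list the open sets U ∈ τ with x ∈ U, then check whether U ∩ (A ∖ {x}) ≠ ∅ for every such U.
  x = a: opens ∋ x are {a, c}, {a, b, c}, {a, b, c, d}; each meets A ∖ {a}, so x IS a limit point.
  x = b: opens ∋ x are {b, c}, {a, b, c}, {b, c, d}, {a, b, c, d}; each meets A ∖ {b}, so x IS a limit point.
  x = c: open {c} ∋ x has {c} ∩ (A ∖ {c}) = ∅, so x is NOT a limit point.
  x = d: opens ∋ x are {b, c, d}, {a, b, c, d}; each meets A ∖ {d}, so x IS a limit point.
Collecting: A' = {a, b, d}.


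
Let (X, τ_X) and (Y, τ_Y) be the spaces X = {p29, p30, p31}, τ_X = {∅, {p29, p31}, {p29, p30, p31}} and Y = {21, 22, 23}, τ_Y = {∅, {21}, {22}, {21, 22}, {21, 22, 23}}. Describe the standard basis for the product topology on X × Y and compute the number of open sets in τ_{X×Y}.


Basis B = {∅ × ∅, {p29, p31} × {21}, {p29, p31} × {22}, {p29, p30, p31} × {21}, {p29, p30, p31} × {22}, {p29, p31} × {21, 22}, {p29, p31} × {21, 22, 23}, {p29, p30, p31} × {21, 22}, {p29, p30, p31} × {21, 22, 23}}; |τ_{X×Y}| = 14.

Enumerate products U × V with U ∈ τ_X, V ∈ τ_Y (deduplicated):
  ∅ × ∅ = {} (∅)
  {p29, p31} × {21} = {(p29,21), (p31,21)}
  {p29, p31} × {22} = {(p29,22), (p31,22)}
  {p29, p30, p31} × {21} = {(p29,21), (p30,21), (p31,21)}
  {p29, p30, p31} × {22} = {(p29,22), (p30,22), (p31,22)}
  {p29, p31} × {21, 22} = {(p29,21), (p29,22), (p31,21), (p31,22)}
  {p29, p31} × {21, 22, 23} = {(p29,21), (p29,22), (p29,23), (p31,21), (p31,22), (p31,23)}
  {p29, p30, p31} × {21, 22} = {(p29,21), (p29,22), (p30,21), (p30,22), (p31,21), (p31,22)}
  {p29, p30, p31} × {21, 22, 23} = {(p29,21), (p29,22), (p29,23), (p30,21), (p30,22), (p30,23), (p31,21), (p31,22), (p31,23)}
These 9 distinct sets form the basis B.
Close under arbitrary unions to get τ_{X×Y}; counting gives |τ_{X×Y}| = 14.


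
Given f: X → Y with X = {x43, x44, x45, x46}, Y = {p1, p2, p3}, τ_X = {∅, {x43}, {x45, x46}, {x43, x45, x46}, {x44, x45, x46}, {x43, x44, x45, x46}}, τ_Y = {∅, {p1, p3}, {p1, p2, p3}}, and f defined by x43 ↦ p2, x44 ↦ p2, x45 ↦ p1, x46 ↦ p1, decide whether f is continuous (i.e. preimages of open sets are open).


f IS continuous.

Compute f^{-1}(U) for each U ∈ τ_Y:
  U = ∅: f^{-1}(U) = ∅ ∈ τ_X ✓.
  U = {p1, p3}: f^{-1}(U) = {x45, x46} ∈ τ_X ✓.
  U = {p1, p2, p3}: f^{-1}(U) = {x43, x44, x45, x46} ∈ τ_X ✓.
Every preimage lies in τ_X, so f IS continuous.


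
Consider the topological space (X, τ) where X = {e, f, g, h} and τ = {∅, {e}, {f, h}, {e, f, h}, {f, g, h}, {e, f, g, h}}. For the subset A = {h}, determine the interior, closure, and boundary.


int(A) = ∅, cl(A) = {f, g, h}, ∂A = {f, g, h}.

Closed sets in (X, τ) are complements of opens:
  closed(X, τ) = {∅, {e}, {g}, {e, g}, {f, g, h}, {e, f, g, h}}.
int(A) = ⋃ {U ∈ τ : U ⊆ A}. Opens contained in A: ∅.
Taking the union of these: int(A) = ∅.
cl(A) = ⋂ {C closed : A ⊆ C}. Closed sets containing A: {f, g, h}, {e, f, g, h}.
Intersecting these: cl(A) = {f, g, h}.
∂A = cl(A) ∖ int(A) = {f, g, h} ∖ ∅ = {f, g, h}.


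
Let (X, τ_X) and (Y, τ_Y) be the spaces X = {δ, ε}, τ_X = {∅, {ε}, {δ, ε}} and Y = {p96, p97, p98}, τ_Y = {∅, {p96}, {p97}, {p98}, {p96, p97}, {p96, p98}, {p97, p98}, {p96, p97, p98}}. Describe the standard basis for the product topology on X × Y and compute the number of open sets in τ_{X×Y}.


Basis B = {∅ × ∅, {ε} × {p96}, {ε} × {p97}, {ε} × {p98}, {δ, ε} × {p96}, {δ, ε} × {p97}, {δ, ε} × {p98}, {ε} × {p96, p97}, {ε} × {p96, p98}, {ε} × {p97, p98}, {ε} × {p96, p97, p98}, {δ, ε} × {p96, p97}, {δ, ε} × {p96, p98}, {δ, ε} × {p97, p98}, {δ, ε} × {p96, p97, p98}}; |τ_{X×Y}| = 27.

Enumerate products U × V with U ∈ τ_X, V ∈ τ_Y (deduplicated):
  ∅ × ∅ = {} (∅)
  {ε} × {p96} = {(ε,p96)}
  {ε} × {p97} = {(ε,p97)}
  {ε} × {p98} = {(ε,p98)}
  {δ, ε} × {p96} = {(δ,p96), (ε,p96)}
  {δ, ε} × {p97} = {(δ,p97), (ε,p97)}
  {δ, ε} × {p98} = {(δ,p98), (ε,p98)}
  {ε} × {p96, p97} = {(ε,p96), (ε,p97)}
  {ε} × {p96, p98} = {(ε,p96), (ε,p98)}
  {ε} × {p97, p98} = {(ε,p97), (ε,p98)}
  {ε} × {p96, p97, p98} = {(ε,p96), (ε,p97), (ε,p98)}
  {δ, ε} × {p96, p97} = {(δ,p96), (δ,p97), (ε,p96), (ε,p97)}
  {δ, ε} × {p96, p98} = {(δ,p96), (δ,p98), (ε,p96), (ε,p98)}
  {δ, ε} × {p97, p98} = {(δ,p97), (δ,p98), (ε,p97), (ε,p98)}
  {δ, ε} × {p96, p97, p98} = {(δ,p96), (δ,p97), (δ,p98), (ε,p96), (ε,p97), (ε,p98)}
These 15 distinct sets form the basis B.
Close under arbitrary unions to get τ_{X×Y}; counting gives |τ_{X×Y}| = 27.


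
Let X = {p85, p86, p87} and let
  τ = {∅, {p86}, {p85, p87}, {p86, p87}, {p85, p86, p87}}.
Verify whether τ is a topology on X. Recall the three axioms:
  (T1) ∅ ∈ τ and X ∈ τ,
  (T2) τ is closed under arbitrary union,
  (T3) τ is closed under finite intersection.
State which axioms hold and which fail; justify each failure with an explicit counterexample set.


τ is NOT a topology on X.

Axiom (T1): ∅ ∈ τ? Yes; X ∈ τ? Yes.
Axiom (T2/T3): check pairwise unions and intersections of members of τ.
Counterexample for (T3): {p85, p87} ∩ {p86, p87} = {p87} ∉ τ. Therefore τ is NOT a topology.


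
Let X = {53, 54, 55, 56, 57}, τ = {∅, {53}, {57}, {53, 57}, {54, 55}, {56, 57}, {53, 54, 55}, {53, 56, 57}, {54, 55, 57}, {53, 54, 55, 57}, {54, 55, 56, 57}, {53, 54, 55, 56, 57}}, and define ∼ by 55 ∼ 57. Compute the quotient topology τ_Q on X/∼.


X/∼ = {[53], [54], [55=57], [56]}; |τ_Q| = 6.

Equivalence classes: [53], [54], [55=57], [56].
Quotient map π: X → X/∼ sends 53 ↦ [53], 54 ↦ [54], 55 ↦ [55=57], 56 ↦ [56], 57 ↦ [55=57].
For each subset V ⊆ X/∼, compute π^{-1}(V) ⊆ X and check whether π^{-1}(V) ∈ τ. V is open in τ_Q iff π^{-1}(V) ∈ τ.
  V = {}: π^{-1}(V) = ∅ ∈ τ ✓.
  V = {[53]}: π^{-1}(V) = {53} ∈ τ ✓.
  V = {[54]}: π^{-1}(V) = {54} ∉ τ ✗.
  V = {[53], [54]}: π^{-1}(V) = {53, 54} ∉ τ ✗.
  V = {[55=57]}: π^{-1}(V) = {55, 57} ∉ τ ✗.
  V = {[53], [55=57]}: π^{-1}(V) = {53, 55, 57} ∉ τ ✗.
  V = {[54], [55=57]}: π^{-1}(V) = {54, 55, 57} ∈ τ ✓.
  V = {[53], [54], [55=57]}: π^{-1}(V) = {53, 54, 55, 57} ∈ τ ✓.
  V = {[56]}: π^{-1}(V) = {56} ∉ τ ✗.
  V = {[53], [56]}: π^{-1}(V) = {53, 56} ∉ τ ✗.
  V = {[54], [56]}: π^{-1}(V) = {54, 56} ∉ τ ✗.
  V = {[53], [54], [56]}: π^{-1}(V) = {53, 54, 56} ∉ τ ✗.
  V = {[55=57], [56]}: π^{-1}(V) = {55, 56, 57} ∉ τ ✗.
  V = {[53], [55=57], [56]}: π^{-1}(V) = {53, 55, 56, 57} ∉ τ ✗.
  V = {[54], [55=57], [56]}: π^{-1}(V) = {54, 55, 56, 57} ∈ τ ✓.
  V = {[53], [54], [55=57], [56]}: π^{-1}(V) = {53, 54, 55, 56, 57} ∈ τ ✓.
Open sets in the quotient: τ_Q = {{}, {[53]}, {[54], [55=57]}, {[53], [54], [55=57]}, {[54], [55=57], [56]}, {[53], [54], [55=57], [56]}} (6 elements).


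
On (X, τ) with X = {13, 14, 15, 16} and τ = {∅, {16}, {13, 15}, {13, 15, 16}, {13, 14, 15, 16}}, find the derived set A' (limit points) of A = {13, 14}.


A' = {14, 15}

For each x ∈ X, list the open sets U ∈ τ with x ∈ U, then check whether U ∩ (A ∖ {x}) ≠ ∅ for every such U.
  x = 13: open {13, 15} ∋ x has {13, 15} ∩ (A ∖ {13}) = ∅, so x is NOT a limit point.
  x = 14: opens ∋ x are {13, 14, 15, 16}; each meets A ∖ {14}, so x IS a limit point.
  x = 15: opens ∋ x are {13, 15}, {13, 15, 16}, {13, 14, 15, 16}; each meets A ∖ {15}, so x IS a limit point.
  x = 16: open {16} ∋ x has {16} ∩ (A ∖ {16}) = ∅, so x is NOT a limit point.
Collecting: A' = {14, 15}.


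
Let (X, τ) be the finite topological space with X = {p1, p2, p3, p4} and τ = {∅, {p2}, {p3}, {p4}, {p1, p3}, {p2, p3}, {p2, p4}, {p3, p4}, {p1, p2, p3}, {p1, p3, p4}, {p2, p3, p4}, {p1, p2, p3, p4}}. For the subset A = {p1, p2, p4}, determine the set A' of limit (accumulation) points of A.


A' = ∅

For each x ∈ X, list the open sets U ∈ τ with x ∈ U, then check whether U ∩ (A ∖ {x}) ≠ ∅ for every such U.
  x = p1: open {p1, p3} ∋ x has {p1, p3} ∩ (A ∖ {p1}) = ∅, so x is NOT a limit point.
  x = p2: open {p2} ∋ x has {p2} ∩ (A ∖ {p2}) = ∅, so x is NOT a limit point.
  x = p3: open {p3} ∋ x has {p3} ∩ (A ∖ {p3}) = ∅, so x is NOT a limit point.
  x = p4: open {p4} ∋ x has {p4} ∩ (A ∖ {p4}) = ∅, so x is NOT a limit point.
Collecting: A' = ∅.


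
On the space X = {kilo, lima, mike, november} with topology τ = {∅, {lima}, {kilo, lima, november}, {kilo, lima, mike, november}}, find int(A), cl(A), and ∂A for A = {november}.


int(A) = ∅, cl(A) = {kilo, mike, november}, ∂A = {kilo, mike, november}.

Closed sets in (X, τ) are complements of opens:
  closed(X, τ) = {∅, {mike}, {kilo, mike, november}, {kilo, lima, mike, november}}.
int(A) = ⋃ {U ∈ τ : U ⊆ A}. Opens contained in A: ∅.
Taking the union of these: int(A) = ∅.
cl(A) = ⋂ {C closed : A ⊆ C}. Closed sets containing A: {kilo, mike, november}, {kilo, lima, mike, november}.
Intersecting these: cl(A) = {kilo, mike, november}.
∂A = cl(A) ∖ int(A) = {kilo, mike, november} ∖ ∅ = {kilo, mike, november}.


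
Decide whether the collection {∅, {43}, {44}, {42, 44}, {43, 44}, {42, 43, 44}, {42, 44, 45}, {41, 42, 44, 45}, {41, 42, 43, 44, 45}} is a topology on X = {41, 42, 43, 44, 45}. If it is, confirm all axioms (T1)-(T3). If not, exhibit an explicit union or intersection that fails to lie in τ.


τ is NOT a topology on X.

Axiom (T1): ∅ ∈ τ? Yes; X ∈ τ? Yes.
Axiom (T2/T3): check pairwise unions and intersections of members of τ.
Counterexample for (T2): {43} ∪ {42, 44, 45} = {42, 43, 44, 45} ∉ τ. Therefore τ is NOT a topology.


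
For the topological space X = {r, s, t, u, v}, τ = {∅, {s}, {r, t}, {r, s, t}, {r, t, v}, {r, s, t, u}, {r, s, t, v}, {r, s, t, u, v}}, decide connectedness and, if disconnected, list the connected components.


(X, τ) is connected.

Find clopen sets (U ∈ τ with X ∖ U ∈ τ):
  U = ∅, X ∖ U = {r, s, t, u, v} — both open, so U is clopen.
  U = {r, s, t, u, v}, X ∖ U = ∅ — both open, so U is clopen.
Only trivial clopens (∅ and X) exist, so (X, τ) is connected.
Compute connected components by grouping points that agree on all clopens:
  component: {r, s, t, u, v}


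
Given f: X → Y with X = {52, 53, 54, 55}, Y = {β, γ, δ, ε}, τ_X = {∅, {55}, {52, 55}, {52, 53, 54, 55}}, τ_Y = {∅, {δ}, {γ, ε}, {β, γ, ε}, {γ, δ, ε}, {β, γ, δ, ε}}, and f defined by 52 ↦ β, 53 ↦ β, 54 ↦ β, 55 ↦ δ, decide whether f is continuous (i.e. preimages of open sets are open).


f is NOT continuous.

Compute f^{-1}(U) for each U ∈ τ_Y:
  U = ∅: f^{-1}(U) = ∅ ∈ τ_X ✓.
  U = {δ}: f^{-1}(U) = {55} ∈ τ_X ✓.
  U = {γ, ε}: f^{-1}(U) = ∅ ∈ τ_X ✓.
  U = {β, γ, ε}: f^{-1}(U) = {52, 53, 54} ∉ τ_X ✗.
  U = {γ, δ, ε}: f^{-1}(U) = {55} ∈ τ_X ✓.
  U = {β, γ, δ, ε}: f^{-1}(U) = {52, 53, 54, 55} ∈ τ_X ✓.
Found U = {β, γ, ε} with f^{-1}(U) = {52, 53, 54} not in τ_X. Therefore f is NOT continuous.


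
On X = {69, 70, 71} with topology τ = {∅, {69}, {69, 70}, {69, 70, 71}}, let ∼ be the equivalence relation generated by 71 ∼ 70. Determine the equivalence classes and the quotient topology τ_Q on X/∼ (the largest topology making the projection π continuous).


X/∼ = {[69], [70=71]}; |τ_Q| = 3.

Equivalence classes: [69], [70=71].
Quotient map π: X → X/∼ sends 69 ↦ [69], 70 ↦ [70=71], 71 ↦ [70=71].
For each subset V ⊆ X/∼, compute π^{-1}(V) ⊆ X and check whether π^{-1}(V) ∈ τ. V is open in τ_Q iff π^{-1}(V) ∈ τ.
  V = {}: π^{-1}(V) = ∅ ∈ τ ✓.
  V = {[69]}: π^{-1}(V) = {69} ∈ τ ✓.
  V = {[70=71]}: π^{-1}(V) = {70, 71} ∉ τ ✗.
  V = {[69], [70=71]}: π^{-1}(V) = {69, 70, 71} ∈ τ ✓.
Open sets in the quotient: τ_Q = {{}, {[69]}, {[69], [70=71]}} (3 elements).


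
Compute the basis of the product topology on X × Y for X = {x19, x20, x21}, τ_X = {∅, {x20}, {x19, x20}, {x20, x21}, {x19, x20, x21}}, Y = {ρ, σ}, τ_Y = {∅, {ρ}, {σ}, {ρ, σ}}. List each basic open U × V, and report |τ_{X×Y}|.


Basis B = {∅ × ∅, {x20} × {ρ}, {x20} × {σ}, {x19, x20} × {ρ}, {x19, x20} × {σ}, {x20} × {ρ, σ}, {x20, x21} × {ρ}, {x20, x21} × {σ}, {x19, x20, x21} × {ρ}, {x19, x20, x21} × {σ}, {x19, x20} × {ρ, σ}, {x20, x21} × {ρ, σ}, {x19, x20, x21} × {ρ, σ}}; |τ_{X×Y}| = 25.

Enumerate products U × V with U ∈ τ_X, V ∈ τ_Y (deduplicated):
  ∅ × ∅ = {} (∅)
  {x20} × {ρ} = {(x20,ρ)}
  {x20} × {σ} = {(x20,σ)}
  {x19, x20} × {ρ} = {(x19,ρ), (x20,ρ)}
  {x19, x20} × {σ} = {(x19,σ), (x20,σ)}
  {x20} × {ρ, σ} = {(x20,ρ), (x20,σ)}
  {x20, x21} × {ρ} = {(x20,ρ), (x21,ρ)}
  {x20, x21} × {σ} = {(x20,σ), (x21,σ)}
  {x19, x20, x21} × {ρ} = {(x19,ρ), (x20,ρ), (x21,ρ)}
  {x19, x20, x21} × {σ} = {(x19,σ), (x20,σ), (x21,σ)}
  {x19, x20} × {ρ, σ} = {(x19,ρ), (x19,σ), (x20,ρ), (x20,σ)}
  {x20, x21} × {ρ, σ} = {(x20,ρ), (x20,σ), (x21,ρ), (x21,σ)}
  {x19, x20, x21} × {ρ, σ} = {(x19,ρ), (x19,σ), (x20,ρ), (x20,σ), (x21,ρ), (x21,σ)}
These 13 distinct sets form the basis B.
Close under arbitrary unions to get τ_{X×Y}; counting gives |τ_{X×Y}| = 25.


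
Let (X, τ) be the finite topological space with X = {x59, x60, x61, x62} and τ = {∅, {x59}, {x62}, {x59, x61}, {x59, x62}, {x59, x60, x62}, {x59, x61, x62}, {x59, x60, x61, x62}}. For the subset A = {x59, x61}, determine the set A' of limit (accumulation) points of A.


A' = {x60, x61}

For each x ∈ X, list the open sets U ∈ τ with x ∈ U, then check whether U ∩ (A ∖ {x}) ≠ ∅ for every such U.
  x = x59: open {x59} ∋ x has {x59} ∩ (A ∖ {x59}) = ∅, so x is NOT a limit point.
  x = x60: opens ∋ x are {x59, x60, x62}, {x59, x60, x61, x62}; each meets A ∖ {x60}, so x IS a limit point.
  x = x61: opens ∋ x are {x59, x61}, {x59, x61, x62}, {x59, x60, x61, x62}; each meets A ∖ {x61}, so x IS a limit point.
  x = x62: open {x62} ∋ x has {x62} ∩ (A ∖ {x62}) = ∅, so x is NOT a limit point.
Collecting: A' = {x60, x61}.


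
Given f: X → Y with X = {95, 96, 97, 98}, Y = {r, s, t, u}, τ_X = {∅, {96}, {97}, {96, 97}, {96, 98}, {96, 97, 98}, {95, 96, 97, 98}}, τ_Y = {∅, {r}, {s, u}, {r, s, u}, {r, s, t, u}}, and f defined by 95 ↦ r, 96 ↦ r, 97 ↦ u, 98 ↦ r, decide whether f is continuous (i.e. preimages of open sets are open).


f is NOT continuous.

Compute f^{-1}(U) for each U ∈ τ_Y:
  U = ∅: f^{-1}(U) = ∅ ∈ τ_X ✓.
  U = {r}: f^{-1}(U) = {95, 96, 98} ∉ τ_X ✗.
  U = {s, u}: f^{-1}(U) = {97} ∈ τ_X ✓.
  U = {r, s, u}: f^{-1}(U) = {95, 96, 97, 98} ∈ τ_X ✓.
  U = {r, s, t, u}: f^{-1}(U) = {95, 96, 97, 98} ∈ τ_X ✓.
Found U = {r} with f^{-1}(U) = {95, 96, 98} not in τ_X. Therefore f is NOT continuous.


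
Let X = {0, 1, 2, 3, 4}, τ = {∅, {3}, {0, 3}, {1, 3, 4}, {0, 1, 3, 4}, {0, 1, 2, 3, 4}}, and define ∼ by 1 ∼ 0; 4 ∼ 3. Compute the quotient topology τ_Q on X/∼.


X/∼ = {[0=1], [2], [3=4]}; |τ_Q| = 3.

Equivalence classes: [0=1], [2], [3=4].
Quotient map π: X → X/∼ sends 0 ↦ [0=1], 1 ↦ [0=1], 2 ↦ [2], 3 ↦ [3=4], 4 ↦ [3=4].
For each subset V ⊆ X/∼, compute π^{-1}(V) ⊆ X and check whether π^{-1}(V) ∈ τ. V is open in τ_Q iff π^{-1}(V) ∈ τ.
  V = {}: π^{-1}(V) = ∅ ∈ τ ✓.
  V = {[0=1]}: π^{-1}(V) = {0, 1} ∉ τ ✗.
  V = {[2]}: π^{-1}(V) = {2} ∉ τ ✗.
  V = {[0=1], [2]}: π^{-1}(V) = {0, 1, 2} ∉ τ ✗.
  V = {[3=4]}: π^{-1}(V) = {3, 4} ∉ τ ✗.
  V = {[0=1], [3=4]}: π^{-1}(V) = {0, 1, 3, 4} ∈ τ ✓.
  V = {[2], [3=4]}: π^{-1}(V) = {2, 3, 4} ∉ τ ✗.
  V = {[0=1], [2], [3=4]}: π^{-1}(V) = {0, 1, 2, 3, 4} ∈ τ ✓.
Open sets in the quotient: τ_Q = {{}, {[0=1], [3=4]}, {[0=1], [2], [3=4]}} (3 elements).


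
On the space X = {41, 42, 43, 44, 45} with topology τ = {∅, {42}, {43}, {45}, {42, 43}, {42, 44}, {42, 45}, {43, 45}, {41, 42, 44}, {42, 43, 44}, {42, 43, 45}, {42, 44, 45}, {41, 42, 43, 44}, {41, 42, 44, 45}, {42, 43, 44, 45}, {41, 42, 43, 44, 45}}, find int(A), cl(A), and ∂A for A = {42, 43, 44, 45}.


int(A) = {42, 43, 44, 45}, cl(A) = {41, 42, 43, 44, 45}, ∂A = {41}.

Closed sets in (X, τ) are complements of opens:
  closed(X, τ) = {∅, {41}, {43}, {45}, {41, 43}, {41, 44}, {41, 45}, {43, 45}, {41, 42, 44}, {41, 43, 44}, {41, 43, 45}, {41, 44, 45}, {41, 42, 43, 44}, {41, 42, 44, 45}, {41, 43, 44, 45}, {41, 42, 43, 44, 45}}.
int(A) = ⋃ {U ∈ τ : U ⊆ A}. Opens contained in A: ∅, {42}, {43}, {45}, {42, 43}, {42, 44}, {42, 45}, {43, 45}, {42, 43, 44}, {42, 43, 45}, {42, 44, 45}, {42, 43, 44, 45}.
Taking the union of these: int(A) = {42, 43, 44, 45}.
cl(A) = ⋂ {C closed : A ⊆ C}. Closed sets containing A: {41, 42, 43, 44, 45}.
Intersecting these: cl(A) = {41, 42, 43, 44, 45}.
∂A = cl(A) ∖ int(A) = {41, 42, 43, 44, 45} ∖ {42, 43, 44, 45} = {41}.


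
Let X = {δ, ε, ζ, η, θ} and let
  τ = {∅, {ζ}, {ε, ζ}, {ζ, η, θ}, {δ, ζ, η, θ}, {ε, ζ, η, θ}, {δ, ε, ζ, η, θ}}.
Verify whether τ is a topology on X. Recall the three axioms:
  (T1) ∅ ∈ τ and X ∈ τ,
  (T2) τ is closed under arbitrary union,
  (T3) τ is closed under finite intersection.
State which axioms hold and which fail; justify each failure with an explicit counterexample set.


τ IS a topology on X.

Axiom (T1): ∅ ∈ τ? Yes; X ∈ τ? Yes.
Axiom (T2/T3): check pairwise unions and intersections of members of τ.
All pairwise intersections and unions checked — each lies in τ. Therefore τ satisfies (T1), (T2), (T3): it IS a topology on X.


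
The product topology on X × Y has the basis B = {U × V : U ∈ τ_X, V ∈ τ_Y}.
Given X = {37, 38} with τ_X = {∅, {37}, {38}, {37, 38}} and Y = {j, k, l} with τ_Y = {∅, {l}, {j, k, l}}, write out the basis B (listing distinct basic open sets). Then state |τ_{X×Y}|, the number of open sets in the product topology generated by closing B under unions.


Basis B = {∅ × ∅, {37} × {l}, {38} × {l}, {37, 38} × {l}, {37} × {j, k, l}, {38} × {j, k, l}, {37, 38} × {j, k, l}}; |τ_{X×Y}| = 9.

Enumerate products U × V with U ∈ τ_X, V ∈ τ_Y (deduplicated):
  ∅ × ∅ = {} (∅)
  {37} × {l} = {(37,l)}
  {38} × {l} = {(38,l)}
  {37, 38} × {l} = {(37,l), (38,l)}
  {37} × {j, k, l} = {(37,j), (37,k), (37,l)}
  {38} × {j, k, l} = {(38,j), (38,k), (38,l)}
  {37, 38} × {j, k, l} = {(37,j), (37,k), (37,l), (38,j), (38,k), (38,l)}
These 7 distinct sets form the basis B.
Close under arbitrary unions to get τ_{X×Y}; counting gives |τ_{X×Y}| = 9.


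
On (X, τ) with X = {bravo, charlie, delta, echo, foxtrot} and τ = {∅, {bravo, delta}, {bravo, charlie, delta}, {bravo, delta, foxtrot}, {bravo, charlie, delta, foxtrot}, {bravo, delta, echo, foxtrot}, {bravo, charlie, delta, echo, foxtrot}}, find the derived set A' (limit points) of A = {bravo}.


A' = {charlie, delta, echo, foxtrot}

For each x ∈ X, list the open sets U ∈ τ with x ∈ U, then check whether U ∩ (A ∖ {x}) ≠ ∅ for every such U.
  x = bravo: open {bravo, delta} ∋ x has {bravo, delta} ∩ (A ∖ {bravo}) = ∅, so x is NOT a limit point.
  x = charlie: opens ∋ x are {bravo, charlie, delta}, {bravo, charlie, delta, foxtrot}, {bravo, charlie, delta, echo, foxtrot}; each meets A ∖ {charlie}, so x IS a limit point.
  x = delta: opens ∋ x are {bravo, delta}, {bravo, charlie, delta}, {bravo, delta, foxtrot}, {bravo, charlie, delta, foxtrot}, {bravo, delta, echo, foxtrot}, {bravo, charlie, delta, echo, foxtrot}; each meets A ∖ {delta}, so x IS a limit point.
  x = echo: opens ∋ x are {bravo, delta, echo, foxtrot}, {bravo, charlie, delta, echo, foxtrot}; each meets A ∖ {echo}, so x IS a limit point.
  x = foxtrot: opens ∋ x are {bravo, delta, foxtrot}, {bravo, charlie, delta, foxtrot}, {bravo, delta, echo, foxtrot}, {bravo, charlie, delta, echo, foxtrot}; each meets A ∖ {foxtrot}, so x IS a limit point.
Collecting: A' = {charlie, delta, echo, foxtrot}.
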